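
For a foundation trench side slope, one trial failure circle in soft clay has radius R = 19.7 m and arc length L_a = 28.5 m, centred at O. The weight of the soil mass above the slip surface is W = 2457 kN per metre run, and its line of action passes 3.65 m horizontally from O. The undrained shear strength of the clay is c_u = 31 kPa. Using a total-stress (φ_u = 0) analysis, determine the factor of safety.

FS = 1.94

Taking moments about the centre O, the resisting moment is provided by the undrained shear strength acting along the arc:
M_R = c_u·L_a·R = 31·28.50·19.7 = 17405.0 kN·m/m
M_D = W·d = 2457·3.65 = 8968.0 kN·m/m
FS = M_R / M_D = 17405.0 / 8968.0 = 1.941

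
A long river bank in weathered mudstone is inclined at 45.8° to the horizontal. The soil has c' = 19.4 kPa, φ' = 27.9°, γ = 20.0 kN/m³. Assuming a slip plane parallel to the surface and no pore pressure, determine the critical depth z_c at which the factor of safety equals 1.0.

z_c = 4.00 m

Setting FS = 1.00 in FS = [c' + γz cos²β tanφ'] / [γz sinβ cosβ] and solving for z:
z = c' / [γ cosβ (FS·sinβ − cosβ·tanφ')]
  = 19.4 / [20.0·cos45.8°·(1.00·sin45.8° − cos45.8°·tan27.9°)]
  = 19.4 / [20.0·0.6972·(1.00·0.7169 − 0.6972·0.5295)]
  = 19.4 / 4.8492 = 4.001 m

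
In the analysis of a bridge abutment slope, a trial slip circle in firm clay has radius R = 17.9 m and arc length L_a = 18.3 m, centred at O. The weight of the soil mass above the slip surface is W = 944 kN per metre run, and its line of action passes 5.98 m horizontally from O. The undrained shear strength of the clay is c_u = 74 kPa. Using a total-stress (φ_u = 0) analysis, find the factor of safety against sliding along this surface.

FS = 4.29

Taking moments about the centre O, the resisting moment is provided by the undrained shear strength acting along the arc:
M_R = c_u·L_a·R = 74·18.30·17.9 = 24240.2 kN·m/m
M_D = W·d = 944·5.98 = 5645.1 kN·m/m
FS = M_R / M_D = 24240.2 / 5645.1 = 4.294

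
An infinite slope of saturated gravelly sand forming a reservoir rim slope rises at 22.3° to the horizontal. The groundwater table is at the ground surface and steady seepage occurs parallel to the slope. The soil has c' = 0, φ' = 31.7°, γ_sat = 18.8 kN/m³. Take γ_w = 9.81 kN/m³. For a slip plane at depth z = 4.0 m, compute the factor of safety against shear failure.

With seepage parallel to the slope and the water table at the surface, the effective normal stress on the slip plane uses the buoyant unit weight γ' = γ_sat − γ_w while the driving shear stress uses γ_sat:
FS = [c' + γ' z cos²β tanφ'] / [γ_sat z sinβ cosβ]
(For c' = 0 this reduces to FS = (γ'/γ_sat)·tanφ'/tanβ.)
γ' = 18.8 − 9.81 = 8.99 kN/m³
Numerator = 0.0 + 8.99·4.0·cos²22.3°·tan31.7° = 0.0 + 8.99·4.0·0.8560·0.6176 = 19.011 kPa
Denominator = 18.8·4.0·sin22.3°·cos22.3° = 18.8·4.0·0.3795·0.9252 = 26.401 kPa
FS = 19.011 / 26.401 = 0.720

FS = 0.72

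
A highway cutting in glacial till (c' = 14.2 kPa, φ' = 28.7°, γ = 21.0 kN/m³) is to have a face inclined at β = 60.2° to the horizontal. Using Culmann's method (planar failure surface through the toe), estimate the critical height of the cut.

H_c = 13.97 m

Culmann's analysis gives the critical failure plane at α_cr = (β + φ')/2 = (60.2 + 28.7)/2 = 44.5°, and the critical height
H_c = (4c'/γ) · sinβ cosφ' / [1 − cos(β − φ')]
    = (4·14.2/21.0) · sin60.2°·cos28.7° / [1 − cos(31.5°)]
    = 2.705 · 0.8678·0.8771 / [1 − 0.8526]
    = 2.705 · 0.7612 / 0.1474
    = 13.97 m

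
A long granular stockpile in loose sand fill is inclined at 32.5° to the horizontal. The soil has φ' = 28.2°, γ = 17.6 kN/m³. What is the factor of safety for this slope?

FS = 0.84

For a dry cohesionless infinite slope the factor of safety is FS = tanφ' / tanβ.
FS = tan28.2° / tan32.5° = 0.5362 / 0.6371 = 0.842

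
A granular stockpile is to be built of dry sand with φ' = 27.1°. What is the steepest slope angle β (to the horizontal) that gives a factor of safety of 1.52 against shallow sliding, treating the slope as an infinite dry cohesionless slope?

β = 18.6°

For an infinite dry cohesionless slope FS = tanφ'/tanβ, so tanβ = tanφ' / FS.
tanβ = tan27.1° / 1.52 = 0.5117 / 1.52 = 0.3367
β = arctan(0.3367) = 18.61°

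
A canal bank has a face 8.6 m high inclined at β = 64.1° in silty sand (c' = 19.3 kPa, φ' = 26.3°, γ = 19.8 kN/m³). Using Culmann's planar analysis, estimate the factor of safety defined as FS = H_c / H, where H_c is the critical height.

FS = 1.74

H_c = (4c'/γ) · sinβ cosφ' / [1 − cos(β − φ')]
    = (4·19.3/19.8) · sin64.1°·cos26.3° / [1 − cos37.8°]
    = 3.899 · 0.8064 / 0.2098 = 14.98 m
FS = H_c / H = 14.98 / 8.6 = 1.742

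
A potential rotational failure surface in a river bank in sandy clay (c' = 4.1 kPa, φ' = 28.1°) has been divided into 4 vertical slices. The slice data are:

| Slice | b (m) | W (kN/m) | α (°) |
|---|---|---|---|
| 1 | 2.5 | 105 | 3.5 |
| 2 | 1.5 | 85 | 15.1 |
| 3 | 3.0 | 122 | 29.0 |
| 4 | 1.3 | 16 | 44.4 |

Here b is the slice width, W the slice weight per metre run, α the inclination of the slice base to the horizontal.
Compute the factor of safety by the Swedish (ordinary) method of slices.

Ordinary method of slices: FS = Σ[c'·Δl_i + (W_i cosα_i)·tanφ'] / Σ W_i sinα_i, with Δl_i = b_i / cosα_i.
Slice 1: Δl = 2.5/cos3.5° = 2.505 m; N'_1 = 105·cos3.5° = 104.8; c'Δl = 10.27; W sinα = 6.4
Slice 2: Δl = 1.5/cos15.1° = 1.554 m; N'_2 = 85·cos15.1° = 82.1; c'Δl = 6.37; W sinα = 22.1
Slice 3: Δl = 3.0/cos29.0° = 3.430 m; N'_3 = 122·cos29.0° = 106.7; c'Δl = 14.06; W sinα = 59.1
Slice 4: Δl = 1.3/cos44.4° = 1.820 m; N'_4 = 16·cos44.4° = 11.4; c'Δl = 7.46; W sinα = 11.2
Σc'Δl = 38.2 kN/m; ΣN' = 305.0 kN/m; ΣW sinα = 98.9 kN/m
Resisting = 38.2 + 305.0·tan28.1° = 38.2 + 162.9 = 201.0 kN/m
FS = 201.0 / 98.9 = 2.033

FS = 2.03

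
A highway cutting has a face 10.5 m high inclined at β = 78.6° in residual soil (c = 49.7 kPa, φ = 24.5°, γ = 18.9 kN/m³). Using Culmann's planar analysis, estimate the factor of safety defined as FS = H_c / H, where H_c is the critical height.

FS = 2.16

H_c = (4c/γ) · sinβ cosφ / [1 − cos(β − φ)]
    = (4·49.7/18.9) · sin78.6°·cos24.5° / [1 − cos54.1°]
    = 10.519 · 0.8920 / 0.4136 = 22.68 m
FS = H_c / H = 22.68 / 10.5 = 2.160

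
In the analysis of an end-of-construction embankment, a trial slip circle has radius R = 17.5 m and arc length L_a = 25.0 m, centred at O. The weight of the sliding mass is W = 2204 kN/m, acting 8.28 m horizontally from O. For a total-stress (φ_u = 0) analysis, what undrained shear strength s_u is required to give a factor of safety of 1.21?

FS = s_u·L_a·R / (W·d), so s_u = FS·W·d / (L_a·R).
s_u = 1.21·2204·8.28 / (25.00·17.5) = 22081.4 / 437.50 = 50.47 kPa

s_u = 50.5 kPa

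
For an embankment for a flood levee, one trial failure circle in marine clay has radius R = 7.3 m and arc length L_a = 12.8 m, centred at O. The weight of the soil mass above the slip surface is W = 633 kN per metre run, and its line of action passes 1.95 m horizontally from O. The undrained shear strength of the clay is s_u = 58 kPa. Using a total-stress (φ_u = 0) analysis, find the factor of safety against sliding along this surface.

Taking moments about the centre O, the resisting moment is provided by the undrained shear strength acting along the arc:
M_R = s_u·L_a·R = 58·12.80·7.3 = 5419.5 kN·m/m
M_D = W·d = 633·1.95 = 1234.3 kN·m/m
FS = M_R / M_D = 5419.5 / 1234.3 = 4.391

FS = 4.39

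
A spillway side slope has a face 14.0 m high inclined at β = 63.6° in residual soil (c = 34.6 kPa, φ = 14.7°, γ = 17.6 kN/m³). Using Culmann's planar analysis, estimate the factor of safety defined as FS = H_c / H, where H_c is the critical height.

H_c = (4c/γ) · sinβ cosφ / [1 − cos(β − φ)]
    = (4·34.6/17.6) · sin63.6°·cos14.7° / [1 − cos48.9°]
    = 7.864 · 0.8664 / 0.3426 = 19.88 m
FS = H_c / H = 19.88 / 14.0 = 1.420

FS = 1.42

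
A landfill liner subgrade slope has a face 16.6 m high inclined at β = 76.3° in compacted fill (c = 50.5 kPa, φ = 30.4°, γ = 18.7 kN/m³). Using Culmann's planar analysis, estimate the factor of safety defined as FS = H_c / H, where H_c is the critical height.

H_c = (4c/γ) · sinβ cosφ / [1 − cos(β − φ)]
    = (4·50.5/18.7) · sin76.3°·cos30.4° / [1 − cos45.9°]
    = 10.802 · 0.8380 / 0.3041 = 29.77 m
FS = H_c / H = 29.77 / 16.6 = 1.793

FS = 1.79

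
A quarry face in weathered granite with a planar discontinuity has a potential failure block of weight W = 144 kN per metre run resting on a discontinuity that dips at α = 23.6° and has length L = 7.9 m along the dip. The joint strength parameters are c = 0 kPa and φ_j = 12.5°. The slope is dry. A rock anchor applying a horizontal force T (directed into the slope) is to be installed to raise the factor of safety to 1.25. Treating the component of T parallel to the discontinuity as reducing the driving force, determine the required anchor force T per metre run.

Resolving forces along and normal to the sliding plane, with the horizontal anchor force T adding T·sinα to the effective normal force and T·cosα acting up the plane against the driving force:
FS = [cL + (W cosα + T sinα) tanφ_j] / [W sinα − T cosα]
Without the anchor: N' = 132.0 kN/m, driving T_d = 57.7 kN/m, resisting R = 0·7.9 + 132.0·tan12.5° = 29.3 kN/m, FS = 0.51.
Setting FS = 1.25 and solving for T:
1.25·(57.7 − T cos23.6°) = 29.3 + T sin23.6°·tan12.5°
T·(sin23.6°·tan12.5° + 1.25·cos23.6°) = 1.25·57.7 − 29.3
T·(0.4003·0.2217 + 1.25·0.9164) = 72.1 − 29.3 = 42.8
T·1.2342 = 42.8
T = 34.7 kN/m

T = 35 kN/m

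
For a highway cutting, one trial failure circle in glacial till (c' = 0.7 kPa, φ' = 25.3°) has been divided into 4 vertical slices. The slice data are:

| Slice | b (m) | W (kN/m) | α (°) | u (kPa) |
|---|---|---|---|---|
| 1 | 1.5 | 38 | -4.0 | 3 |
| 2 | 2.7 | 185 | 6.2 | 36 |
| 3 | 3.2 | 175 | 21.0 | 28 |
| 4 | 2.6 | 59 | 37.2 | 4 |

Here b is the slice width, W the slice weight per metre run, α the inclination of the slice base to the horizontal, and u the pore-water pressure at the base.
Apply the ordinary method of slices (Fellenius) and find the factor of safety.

Ordinary method of slices: FS = Σ[c'·Δl_i + (W_i cosα_i − u_i·Δl_i)·tanφ'] / Σ W_i sinα_i, with Δl_i = b_i / cosα_i.
Slice 1: Δl = 1.5/cos(-4.0°) = 1.504 m; N'_1 = 38·cos(-4.0°) − 3·1.504 = 33.4; c'Δl = 1.05; W sinα = -2.7
Slice 2: Δl = 2.7/cos6.2° = 2.716 m; N'_2 = 185·cos6.2° − 36·2.716 = 86.1; c'Δl = 1.90; W sinα = 20.0
Slice 3: Δl = 3.2/cos21.0° = 3.428 m; N'_3 = 175·cos21.0° − 28·3.428 = 67.4; c'Δl = 2.40; W sinα = 62.7
Slice 4: Δl = 2.6/cos37.2° = 3.264 m; N'_4 = 59·cos37.2° − 4·3.264 = 33.9; c'Δl = 2.28; W sinα = 35.7
Σc'Δl = 7.6 kN/m; ΣN' = 220.9 kN/m; ΣW sinα = 115.7 kN/m
Resisting = 7.6 + 220.9·tan25.3° = 7.6 + 104.4 = 112.0 kN/m
FS = 112.0 / 115.7 = 0.968

FS = 0.97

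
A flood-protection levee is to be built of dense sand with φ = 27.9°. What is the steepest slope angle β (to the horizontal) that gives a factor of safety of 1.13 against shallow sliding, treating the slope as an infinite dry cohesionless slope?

β = 25.1°

For an infinite dry cohesionless slope FS = tanφ/tanβ, so tanβ = tanφ / FS.
tanβ = tan27.9° / 1.13 = 0.5295 / 1.13 = 0.4686
β = arctan(0.4686) = 25.11°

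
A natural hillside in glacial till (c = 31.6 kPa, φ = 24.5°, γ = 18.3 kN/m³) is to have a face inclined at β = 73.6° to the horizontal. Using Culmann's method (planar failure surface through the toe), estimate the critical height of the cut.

Culmann's analysis gives the critical failure plane at α_cr = (β + φ)/2 = (73.6 + 24.5)/2 = 49.0°, and the critical height
H_c = (4c/γ) · sinβ cosφ / [1 − cos(β − φ)]
    = (4·31.6/18.3) · sin73.6°·cos24.5° / [1 − cos(49.1°)]
    = 6.907 · 0.9593·0.9100 / [1 − 0.6547]
    = 6.907 · 0.8729 / 0.3453
    = 17.46 m

H_c = 17.46 m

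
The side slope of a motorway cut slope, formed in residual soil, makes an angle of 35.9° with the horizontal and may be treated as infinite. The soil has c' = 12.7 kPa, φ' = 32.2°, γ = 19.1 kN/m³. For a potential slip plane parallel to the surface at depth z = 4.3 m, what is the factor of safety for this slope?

FS = 1.20

For an infinite slope with a slip plane parallel to the surface (no pore pressure): FS = [c' + γz cos²β tanφ'] / [γz sinβ cosβ].
γz = 19.1·4.3 = 82.13 kN/m²
Numerator = 12.7 + 82.13·cos²35.9°·tan32.2° = 12.7 + 82.13·0.6562·0.6297 = 46.637 kPa
Denominator = 82.13·sin35.9°·cos35.9° = 82.13·0.5864·0.8100 = 39.011 kPa
FS = 46.637 / 39.011 = 1.195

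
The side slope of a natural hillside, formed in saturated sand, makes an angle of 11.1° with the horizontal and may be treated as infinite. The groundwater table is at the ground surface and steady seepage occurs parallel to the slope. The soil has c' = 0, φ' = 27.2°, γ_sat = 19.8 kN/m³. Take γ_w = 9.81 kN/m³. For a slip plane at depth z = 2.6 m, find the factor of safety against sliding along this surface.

FS = 1.32

With seepage parallel to the slope and the water table at the surface, the effective normal stress on the slip plane uses the buoyant unit weight γ' = γ_sat − γ_w while the driving shear stress uses γ_sat:
FS = [c' + γ' z cos²β tanφ'] / [γ_sat z sinβ cosβ]
(For c' = 0 this reduces to FS = (γ'/γ_sat)·tanφ'/tanβ.)
γ' = 19.8 − 9.81 = 9.99 kN/m³
Numerator = 0.0 + 9.99·2.6·cos²11.1°·tan27.2° = 0.0 + 9.99·2.6·0.9629·0.5139 = 12.854 kPa
Denominator = 19.8·2.6·sin11.1°·cos11.1° = 19.8·2.6·0.1925·0.9813 = 9.726 kPa
FS = 12.854 / 9.726 = 1.322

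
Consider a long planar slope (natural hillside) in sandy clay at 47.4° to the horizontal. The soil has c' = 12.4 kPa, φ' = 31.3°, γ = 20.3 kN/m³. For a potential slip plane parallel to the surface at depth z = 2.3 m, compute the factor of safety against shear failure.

For an infinite slope with a slip plane parallel to the surface (no pore pressure): FS = [c' + γz cos²β tanφ'] / [γz sinβ cosβ].
γz = 20.3·2.3 = 46.69 kN/m²
Numerator = 12.4 + 46.69·cos²47.4°·tan31.3° = 12.4 + 46.69·0.4582·0.6080 = 25.406 kPa
Denominator = 46.69·sin47.4°·cos47.4° = 46.69·0.7361·0.6769 = 23.263 kPa
FS = 25.406 / 23.263 = 1.092

FS = 1.09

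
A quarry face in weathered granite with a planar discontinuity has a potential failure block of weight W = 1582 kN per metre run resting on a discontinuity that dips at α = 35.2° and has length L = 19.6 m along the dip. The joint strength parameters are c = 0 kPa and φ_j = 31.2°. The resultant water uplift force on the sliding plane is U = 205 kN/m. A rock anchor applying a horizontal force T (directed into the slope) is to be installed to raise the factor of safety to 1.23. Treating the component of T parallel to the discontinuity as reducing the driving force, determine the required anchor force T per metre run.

Resolving forces along and normal to the sliding plane, with the horizontal anchor force T adding T·sinα to the effective normal force and T·cosα acting up the plane against the driving force:
FS = [cL + (W cosα − U + T sinα) tanφ_j] / [W sinα − T cosα]
Without the anchor: N' = 1087.7 kN/m, driving T_d = 911.9 kN/m, resisting R = 0·19.6 + 1087.7·tan31.2° = 658.7 kN/m, FS = 0.72.
Setting FS = 1.23 and solving for T:
1.23·(911.9 − T cos35.2°) = 658.7 + T sin35.2°·tan31.2°
T·(sin35.2°·tan31.2° + 1.23·cos35.2°) = 1.23·911.9 − 658.7
T·(0.5764·0.6056 + 1.23·0.8171) = 1121.7 − 658.7 = 462.9
T·1.3542 = 462.9
T = 341.8 kN/m

T = 342 kN/m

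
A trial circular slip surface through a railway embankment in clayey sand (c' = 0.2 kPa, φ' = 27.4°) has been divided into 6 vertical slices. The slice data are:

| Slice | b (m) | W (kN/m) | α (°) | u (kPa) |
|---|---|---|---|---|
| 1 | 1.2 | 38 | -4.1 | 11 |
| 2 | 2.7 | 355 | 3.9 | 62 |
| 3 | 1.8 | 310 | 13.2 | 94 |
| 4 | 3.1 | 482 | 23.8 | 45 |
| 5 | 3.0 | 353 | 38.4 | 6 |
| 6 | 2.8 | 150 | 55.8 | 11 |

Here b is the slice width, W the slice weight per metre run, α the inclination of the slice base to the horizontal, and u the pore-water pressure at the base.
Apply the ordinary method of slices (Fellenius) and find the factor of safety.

FS = 0.76

Ordinary method of slices: FS = Σ[c'·Δl_i + (W_i cosα_i − u_i·Δl_i)·tanφ'] / Σ W_i sinα_i, with Δl_i = b_i / cosα_i.
Slice 1: Δl = 1.2/cos(-4.1°) = 1.203 m; N'_1 = 38·cos(-4.1°) − 11·1.203 = 24.7; c'Δl = 0.24; W sinα = -2.7
Slice 2: Δl = 2.7/cos3.9° = 2.706 m; N'_2 = 355·cos3.9° − 62·2.706 = 186.4; c'Δl = 0.54; W sinα = 24.1
Slice 3: Δl = 1.8/cos13.2° = 1.849 m; N'_3 = 310·cos13.2° − 94·1.849 = 128.0; c'Δl = 0.37; W sinα = 70.8
Slice 4: Δl = 3.1/cos23.8° = 3.388 m; N'_4 = 482·cos23.8° − 45·3.388 = 288.5; c'Δl = 0.68; W sinα = 194.5
Slice 5: Δl = 3.0/cos38.4° = 3.828 m; N'_5 = 353·cos38.4° − 6·3.828 = 253.7; c'Δl = 0.77; W sinα = 219.3
Slice 6: Δl = 2.8/cos55.8° = 4.981 m; N'_6 = 150·cos55.8° − 11·4.981 = 29.5; c'Δl = 1.00; W sinα = 124.1
Σc'Δl = 3.6 kN/m; ΣN' = 910.8 kN/m; ΣW sinα = 630.1 kN/m
Resisting = 3.6 + 910.8·tan27.4° = 3.6 + 472.1 = 475.7 kN/m
FS = 475.7 / 630.1 = 0.755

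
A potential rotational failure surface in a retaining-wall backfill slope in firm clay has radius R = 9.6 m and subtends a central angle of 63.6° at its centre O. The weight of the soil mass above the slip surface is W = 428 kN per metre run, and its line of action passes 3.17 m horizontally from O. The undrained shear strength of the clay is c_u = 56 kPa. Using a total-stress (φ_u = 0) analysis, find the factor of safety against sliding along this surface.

Taking moments about the centre O, the resisting moment is provided by the undrained shear strength acting along the arc:
Arc length L_a = R·θ = 9.6·(63.6°·π/180) = 9.6·1.1100 = 10.66 m
M_R = c_u·L_a·R = 56·10.66·9.6 = 5728.8 kN·m/m
M_D = W·d = 428·3.17 = 1356.8 kN·m/m
FS = M_R / M_D = 5728.8 / 1356.8 = 4.222

FS = 4.22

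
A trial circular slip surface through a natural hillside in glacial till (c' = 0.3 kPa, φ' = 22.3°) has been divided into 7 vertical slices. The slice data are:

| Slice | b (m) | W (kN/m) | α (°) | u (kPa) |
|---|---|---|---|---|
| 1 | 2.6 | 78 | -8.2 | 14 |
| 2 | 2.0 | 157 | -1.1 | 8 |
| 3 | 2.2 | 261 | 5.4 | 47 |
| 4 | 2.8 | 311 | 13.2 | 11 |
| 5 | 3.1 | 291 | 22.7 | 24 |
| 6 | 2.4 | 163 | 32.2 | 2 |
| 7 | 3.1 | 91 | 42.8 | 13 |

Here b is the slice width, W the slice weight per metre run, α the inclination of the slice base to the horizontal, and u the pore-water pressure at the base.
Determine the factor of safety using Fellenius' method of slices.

FS = 1.14

Ordinary method of slices: FS = Σ[c'·Δl_i + (W_i cosα_i − u_i·Δl_i)·tanφ'] / Σ W_i sinα_i, with Δl_i = b_i / cosα_i.
Slice 1: Δl = 2.6/cos(-8.2°) = 2.627 m; N'_1 = 78·cos(-8.2°) − 14·2.627 = 40.4; c'Δl = 0.79; W sinα = -11.1
Slice 2: Δl = 2.0/cos(-1.1°) = 2.000 m; N'_2 = 157·cos(-1.1°) − 8·2.000 = 141.0; c'Δl = 0.60; W sinα = -3.0
Slice 3: Δl = 2.2/cos5.4° = 2.210 m; N'_3 = 261·cos5.4° − 47·2.210 = 156.0; c'Δl = 0.66; W sinα = 24.6
Slice 4: Δl = 2.8/cos13.2° = 2.876 m; N'_4 = 311·cos13.2° − 11·2.876 = 271.1; c'Δl = 0.86; W sinα = 71.0
Slice 5: Δl = 3.1/cos22.7° = 3.360 m; N'_5 = 291·cos22.7° − 24·3.360 = 187.8; c'Δl = 1.01; W sinα = 112.3
Slice 6: Δl = 2.4/cos32.2° = 2.836 m; N'_6 = 163·cos32.2° − 2·2.836 = 132.3; c'Δl = 0.85; W sinα = 86.9
Slice 7: Δl = 3.1/cos42.8° = 4.225 m; N'_7 = 91·cos42.8° − 13·4.225 = 11.8; c'Δl = 1.27; W sinα = 61.8
Σc'Δl = 6.0 kN/m; ΣN' = 940.4 kN/m; ΣW sinα = 342.4 kN/m
Resisting = 6.0 + 940.4·tan22.3° = 6.0 + 385.7 = 391.7 kN/m
FS = 391.7 / 342.4 = 1.144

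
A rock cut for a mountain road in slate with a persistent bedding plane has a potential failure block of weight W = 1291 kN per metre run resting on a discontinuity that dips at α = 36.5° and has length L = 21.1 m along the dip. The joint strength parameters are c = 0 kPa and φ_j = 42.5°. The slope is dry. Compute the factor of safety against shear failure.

FS = 1.24

Resolving the block weight along and normal to the plane and applying the Mohr–Coulomb strength on the joint:
N' = W cosα = 1291·cos36.5° = 1037.8 kN/m
Driving force T = W sinα = 1291·sin36.5° = 767.9 kN/m
Resisting force R = c·L + N'·tanφ_j = 0·21.1 + 1037.8·tan42.5° = 0.0 + 950.9 = 950.9 kN/m
FS = R / T = 950.9 / 767.9 = 1.238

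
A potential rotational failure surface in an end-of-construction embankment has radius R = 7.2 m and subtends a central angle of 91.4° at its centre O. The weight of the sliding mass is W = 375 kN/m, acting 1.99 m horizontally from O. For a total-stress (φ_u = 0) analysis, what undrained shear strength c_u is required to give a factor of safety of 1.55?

FS = c_u·L_a·R / (W·d), so c_u = FS·W·d / (L_a·R).
Arc length L_a = R·θ = 7.2·(91.4°·π/180) = 7.2·1.5952 = 11.49 m
c_u = 1.55·375·1.99 / (11.49·7.2) = 1156.7 / 82.70 = 13.99 kPa

c_u = 14.0 kPa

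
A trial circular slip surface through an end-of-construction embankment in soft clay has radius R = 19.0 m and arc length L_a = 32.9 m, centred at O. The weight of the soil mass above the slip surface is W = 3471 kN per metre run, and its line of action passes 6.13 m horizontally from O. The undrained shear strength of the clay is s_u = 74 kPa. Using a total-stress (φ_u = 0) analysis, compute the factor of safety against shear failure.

FS = 2.17

Taking moments about the centre O, the resisting moment is provided by the undrained shear strength acting along the arc:
M_R = s_u·L_a·R = 74·32.90·19.0 = 46257.4 kN·m/m
M_D = W·d = 3471·6.13 = 21277.2 kN·m/m
FS = M_R / M_D = 46257.4 / 21277.2 = 2.174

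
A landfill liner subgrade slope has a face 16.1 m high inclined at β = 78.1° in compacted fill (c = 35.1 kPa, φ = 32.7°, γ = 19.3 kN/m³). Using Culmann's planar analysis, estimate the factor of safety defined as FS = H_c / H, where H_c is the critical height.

FS = 1.25

H_c = (4c/γ) · sinβ cosφ / [1 − cos(β − φ)]
    = (4·35.1/19.3) · sin78.1°·cos32.7° / [1 − cos45.4°]
    = 7.275 · 0.8234 / 0.2978 = 20.11 m
FS = H_c / H = 20.11 / 16.1 = 1.249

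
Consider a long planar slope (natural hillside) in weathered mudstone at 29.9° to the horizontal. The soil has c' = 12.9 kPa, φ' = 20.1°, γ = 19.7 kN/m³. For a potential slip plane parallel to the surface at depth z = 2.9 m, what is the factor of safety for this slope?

FS = 1.16

For an infinite slope with a slip plane parallel to the surface (no pore pressure): FS = [c' + γz cos²β tanφ'] / [γz sinβ cosβ].
γz = 19.7·2.9 = 57.13 kN/m²
Numerator = 12.9 + 57.13·cos²29.9°·tan20.1° = 12.9 + 57.13·0.7515·0.3659 = 28.612 kPa
Denominator = 57.13·sin29.9°·cos29.9° = 57.13·0.4985·0.8669 = 24.688 kPa
FS = 28.612 / 24.688 = 1.159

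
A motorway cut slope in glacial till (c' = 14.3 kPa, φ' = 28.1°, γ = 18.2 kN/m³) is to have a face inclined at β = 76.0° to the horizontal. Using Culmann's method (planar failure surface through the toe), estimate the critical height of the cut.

Culmann's analysis gives the critical failure plane at α_cr = (β + φ')/2 = (76.0 + 28.1)/2 = 52.0°, and the critical height
H_c = (4c'/γ) · sinβ cosφ' / [1 − cos(β − φ')]
    = (4·14.3/18.2) · sin76.0°·cos28.1° / [1 − cos(47.9°)]
    = 3.143 · 0.9703·0.8821 / [1 − 0.6704]
    = 3.143 · 0.8559 / 0.3296
    = 8.16 m

H_c = 8.16 m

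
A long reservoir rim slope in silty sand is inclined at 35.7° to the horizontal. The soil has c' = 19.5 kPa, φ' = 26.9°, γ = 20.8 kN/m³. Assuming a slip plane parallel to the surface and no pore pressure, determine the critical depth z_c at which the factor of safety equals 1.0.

z_c = 6.73 m

Setting FS = 1.00 in FS = [c' + γz cos²β tanφ'] / [γz sinβ cosβ] and solving for z:
z = c' / [γ cosβ (FS·sinβ − cosβ·tanφ')]
  = 19.5 / [20.8·cos35.7°·(1.00·sin35.7° − cos35.7°·tan26.9°)]
  = 19.5 / [20.8·0.8121·(1.00·0.5835 − 0.8121·0.5073)]
  = 19.5 / 2.8977 = 6.730 m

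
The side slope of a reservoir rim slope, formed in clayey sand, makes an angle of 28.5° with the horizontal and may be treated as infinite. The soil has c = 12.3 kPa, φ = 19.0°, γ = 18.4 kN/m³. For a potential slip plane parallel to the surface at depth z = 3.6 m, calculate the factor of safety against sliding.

FS = 1.08

For an infinite slope with a slip plane parallel to the surface (no pore pressure): FS = [c + γz cos²β tanφ] / [γz sinβ cosβ].
γz = 18.4·3.6 = 66.24 kN/m²
Numerator = 12.3 + 66.24·cos²28.5°·tan19.0° = 12.3 + 66.24·0.7723·0.3443 = 29.915 kPa
Denominator = 66.24·sin28.5°·cos28.5° = 66.24·0.4772·0.8788 = 27.777 kPa
FS = 29.915 / 27.777 = 1.077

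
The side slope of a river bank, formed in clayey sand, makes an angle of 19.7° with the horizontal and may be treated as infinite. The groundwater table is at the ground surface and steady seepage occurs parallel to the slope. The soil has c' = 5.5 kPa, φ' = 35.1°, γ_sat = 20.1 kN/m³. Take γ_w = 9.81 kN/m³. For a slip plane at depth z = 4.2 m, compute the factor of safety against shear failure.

FS = 1.21

With seepage parallel to the slope and the water table at the surface, the effective normal stress on the slip plane uses the buoyant unit weight γ' = γ_sat − γ_w while the driving shear stress uses γ_sat:
FS = [c' + γ' z cos²β tanφ'] / [γ_sat z sinβ cosβ]
γ' = 20.1 − 9.81 = 10.29 kN/m³
Numerator = 5.5 + 10.29·4.2·cos²19.7°·tan35.1° = 5.5 + 10.29·4.2·0.8864·0.7028 = 32.423 kPa
Denominator = 20.1·4.2·sin19.7°·cos19.7° = 20.1·4.2·0.3371·0.9415 = 26.792 kPa
FS = 32.423 / 26.792 = 1.210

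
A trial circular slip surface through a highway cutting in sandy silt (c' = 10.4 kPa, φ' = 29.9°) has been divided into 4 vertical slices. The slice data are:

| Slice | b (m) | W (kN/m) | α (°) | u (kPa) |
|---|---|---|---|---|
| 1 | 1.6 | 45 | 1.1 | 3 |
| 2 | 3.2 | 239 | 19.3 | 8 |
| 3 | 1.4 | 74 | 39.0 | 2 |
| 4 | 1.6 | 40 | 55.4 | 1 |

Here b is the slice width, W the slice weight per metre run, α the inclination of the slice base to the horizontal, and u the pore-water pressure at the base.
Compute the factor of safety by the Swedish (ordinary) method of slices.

FS = 1.75

Ordinary method of slices: FS = Σ[c'·Δl_i + (W_i cosα_i − u_i·Δl_i)·tanφ'] / Σ W_i sinα_i, with Δl_i = b_i / cosα_i.
Slice 1: Δl = 1.6/cos1.1° = 1.600 m; N'_1 = 45·cos1.1° − 3·1.600 = 40.2; c'Δl = 16.64; W sinα = 0.9
Slice 2: Δl = 3.2/cos19.3° = 3.391 m; N'_2 = 239·cos19.3° − 8·3.391 = 198.4; c'Δl = 35.26; W sinα = 79.0
Slice 3: Δl = 1.4/cos39.0° = 1.801 m; N'_3 = 74·cos39.0° − 2·1.801 = 53.9; c'Δl = 18.74; W sinα = 46.6
Slice 4: Δl = 1.6/cos55.4° = 2.818 m; N'_4 = 40·cos55.4° − 1·2.818 = 19.9; c'Δl = 29.30; W sinα = 32.9
Σc'Δl = 99.9 kN/m; ΣN' = 312.4 kN/m; ΣW sinα = 159.4 kN/m
Resisting = 99.9 + 312.4·tan29.9° = 99.9 + 179.7 = 279.6 kN/m
FS = 279.6 / 159.4 = 1.755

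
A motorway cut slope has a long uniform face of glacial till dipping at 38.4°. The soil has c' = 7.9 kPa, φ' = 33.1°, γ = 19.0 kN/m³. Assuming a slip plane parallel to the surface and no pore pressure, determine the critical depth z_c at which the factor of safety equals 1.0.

Setting FS = 1.00 in FS = [c' + γz cos²β tanφ'] / [γz sinβ cosβ] and solving for z:
z = c' / [γ cosβ (FS·sinβ − cosβ·tanφ')]
  = 7.9 / [19.0·cos38.4°·(1.00·sin38.4° − cos38.4°·tan33.1°)]
  = 7.9 / [19.0·0.7837·(1.00·0.6211 − 0.7837·0.6519)]
  = 7.9 / 1.6419 = 4.812 m

z_c = 4.81 m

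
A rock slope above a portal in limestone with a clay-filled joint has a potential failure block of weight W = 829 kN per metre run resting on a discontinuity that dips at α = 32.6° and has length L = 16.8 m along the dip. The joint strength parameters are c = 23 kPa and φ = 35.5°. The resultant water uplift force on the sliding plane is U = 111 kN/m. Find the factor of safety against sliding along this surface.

Resolving the block weight along and normal to the plane and applying the Mohr–Coulomb strength on the joint:
N' = W cosα − U = 829·cos32.6° − 111 = 587.4 kN/m
Driving force T = W sinα = 829·sin32.6° = 446.6 kN/m
Resisting force R = c·L + N'·tanφ = 23·16.8 + 587.4·tan35.5° = 386.4 + 419.0 = 805.4 kN/m
FS = R / T = 805.4 / 446.6 = 1.803

FS = 1.80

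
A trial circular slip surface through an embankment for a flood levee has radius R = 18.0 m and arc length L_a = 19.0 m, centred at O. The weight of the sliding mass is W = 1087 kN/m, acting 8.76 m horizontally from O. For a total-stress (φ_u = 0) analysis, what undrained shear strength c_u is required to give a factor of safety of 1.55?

c_u = 43.2 kPa

FS = c_u·L_a·R / (W·d), so c_u = FS·W·d / (L_a·R).
c_u = 1.55·1087·8.76 / (19.00·18.0) = 14759.3 / 342.00 = 43.16 kPa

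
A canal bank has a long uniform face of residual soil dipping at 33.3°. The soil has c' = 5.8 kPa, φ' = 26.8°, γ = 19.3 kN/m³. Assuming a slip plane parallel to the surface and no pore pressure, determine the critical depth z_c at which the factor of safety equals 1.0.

z_c = 2.84 m

Setting FS = 1.00 in FS = [c' + γz cos²β tanφ'] / [γz sinβ cosβ] and solving for z:
z = c' / [γ cosβ (FS·sinβ − cosβ·tanφ')]
  = 5.8 / [19.3·cos33.3°·(1.00·sin33.3° − cos33.3°·tan26.8°)]
  = 5.8 / [19.3·0.8358·(1.00·0.5490 − 0.8358·0.5051)]
  = 5.8 / 2.0458 = 2.835 m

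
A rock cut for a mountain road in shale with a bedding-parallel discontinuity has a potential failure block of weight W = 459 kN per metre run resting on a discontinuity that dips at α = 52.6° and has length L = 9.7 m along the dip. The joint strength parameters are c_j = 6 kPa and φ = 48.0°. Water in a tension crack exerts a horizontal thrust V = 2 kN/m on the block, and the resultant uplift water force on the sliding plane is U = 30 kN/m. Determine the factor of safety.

FS = 0.91

Resolving the block weight along and normal to the plane and applying the Mohr–Coulomb strength on the joint:
N' = W cosα − U − V sinα = 459·cos52.6° − 30 − 2·sin52.6° = 247.2 kN/m
Driving force T = W sinα + V cosα = 459·sin52.6° + 2·cos52.6° = 365.9 kN/m
Resisting force R = c_j·L + N'·tanφ = 6·9.7 + 247.2·tan48.0° = 58.2 + 274.5 = 332.7 kN/m
FS = R / T = 332.7 / 365.9 = 0.909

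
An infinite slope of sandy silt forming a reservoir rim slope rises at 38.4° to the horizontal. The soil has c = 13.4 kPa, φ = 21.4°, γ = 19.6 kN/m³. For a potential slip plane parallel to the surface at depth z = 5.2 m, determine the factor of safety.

For an infinite slope with a slip plane parallel to the surface (no pore pressure): FS = [c + γz cos²β tanφ] / [γz sinβ cosβ].
γz = 19.6·5.2 = 101.92 kN/m²
Numerator = 13.4 + 101.92·cos²38.4°·tan21.4° = 13.4 + 101.92·0.6142·0.3919 = 37.931 kPa
Denominator = 101.92·sin38.4°·cos38.4° = 101.92·0.6211·0.7837 = 49.614 kPa
FS = 37.931 / 49.614 = 0.765

FS = 0.76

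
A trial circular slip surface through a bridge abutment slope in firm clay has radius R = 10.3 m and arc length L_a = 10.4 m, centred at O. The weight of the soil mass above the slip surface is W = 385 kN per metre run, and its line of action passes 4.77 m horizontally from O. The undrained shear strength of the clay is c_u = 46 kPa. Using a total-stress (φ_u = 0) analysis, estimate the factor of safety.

Taking moments about the centre O, the resisting moment is provided by the undrained shear strength acting along the arc:
M_R = c_u·L_a·R = 46·10.40·10.3 = 4927.5 kN·m/m
M_D = W·d = 385·4.77 = 1836.4 kN·m/m
FS = M_R / M_D = 4927.5 / 1836.4 = 2.683

FS = 2.68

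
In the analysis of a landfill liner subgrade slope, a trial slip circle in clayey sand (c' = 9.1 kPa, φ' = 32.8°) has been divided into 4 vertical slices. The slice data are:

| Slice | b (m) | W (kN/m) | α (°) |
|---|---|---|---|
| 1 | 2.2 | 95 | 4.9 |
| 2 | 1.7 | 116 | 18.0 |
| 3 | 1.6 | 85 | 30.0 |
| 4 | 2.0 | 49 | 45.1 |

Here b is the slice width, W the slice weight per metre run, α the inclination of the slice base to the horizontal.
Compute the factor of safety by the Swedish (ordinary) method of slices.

FS = 2.32

Ordinary method of slices: FS = Σ[c'·Δl_i + (W_i cosα_i)·tanφ'] / Σ W_i sinα_i, with Δl_i = b_i / cosα_i.
Slice 1: Δl = 2.2/cos4.9° = 2.208 m; N'_1 = 95·cos4.9° = 94.7; c'Δl = 20.09; W sinα = 8.1
Slice 2: Δl = 1.7/cos18.0° = 1.787 m; N'_2 = 116·cos18.0° = 110.3; c'Δl = 16.27; W sinα = 35.8
Slice 3: Δl = 1.6/cos30.0° = 1.848 m; N'_3 = 85·cos30.0° = 73.6; c'Δl = 16.81; W sinα = 42.5
Slice 4: Δl = 2.0/cos45.1° = 2.833 m; N'_4 = 49·cos45.1° = 34.6; c'Δl = 25.78; W sinα = 34.7
Σc'Δl = 79.0 kN/m; ΣN' = 313.2 kN/m; ΣW sinα = 121.2 kN/m
Resisting = 79.0 + 313.2·tan32.8° = 79.0 + 201.8 = 280.8 kN/m
FS = 280.8 / 121.2 = 2.317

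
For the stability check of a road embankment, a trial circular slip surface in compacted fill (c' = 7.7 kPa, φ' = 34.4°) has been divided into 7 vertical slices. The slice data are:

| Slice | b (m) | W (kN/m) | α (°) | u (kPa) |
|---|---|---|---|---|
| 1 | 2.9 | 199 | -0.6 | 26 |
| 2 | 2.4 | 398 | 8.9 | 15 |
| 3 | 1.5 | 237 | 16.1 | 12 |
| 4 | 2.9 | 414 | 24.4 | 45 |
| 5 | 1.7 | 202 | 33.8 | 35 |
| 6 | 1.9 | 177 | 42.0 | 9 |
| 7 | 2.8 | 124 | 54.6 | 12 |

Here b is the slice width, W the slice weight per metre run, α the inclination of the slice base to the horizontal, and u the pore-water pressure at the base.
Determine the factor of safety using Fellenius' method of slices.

Ordinary method of slices: FS = Σ[c'·Δl_i + (W_i cosα_i − u_i·Δl_i)·tanφ'] / Σ W_i sinα_i, with Δl_i = b_i / cosα_i.
Slice 1: Δl = 2.9/cos(-0.6°) = 2.900 m; N'_1 = 199·cos(-0.6°) − 26·2.900 = 123.6; c'Δl = 22.33; W sinα = -2.1
Slice 2: Δl = 2.4/cos8.9° = 2.429 m; N'_2 = 398·cos8.9° − 15·2.429 = 356.8; c'Δl = 18.71; W sinα = 61.6
Slice 3: Δl = 1.5/cos16.1° = 1.561 m; N'_3 = 237·cos16.1° − 12·1.561 = 209.0; c'Δl = 12.02; W sinα = 65.7
Slice 4: Δl = 2.9/cos24.4° = 3.184 m; N'_4 = 414·cos24.4° − 45·3.184 = 233.7; c'Δl = 24.52; W sinα = 171.0
Slice 5: Δl = 1.7/cos33.8° = 2.046 m; N'_5 = 202·cos33.8° − 35·2.046 = 96.3; c'Δl = 15.75; W sinα = 112.4
Slice 6: Δl = 1.9/cos42.0° = 2.557 m; N'_6 = 177·cos42.0° − 9·2.557 = 108.5; c'Δl = 19.69; W sinα = 118.4
Slice 7: Δl = 2.8/cos54.6° = 4.834 m; N'_7 = 124·cos54.6° − 12·4.834 = 13.8; c'Δl = 37.22; W sinα = 101.1
Σc'Δl = 150.2 kN/m; ΣN' = 1141.7 kN/m; ΣW sinα = 628.1 kN/m
Resisting = 150.2 + 1141.7·tan34.4° = 150.2 + 781.7 = 931.9 kN/m
FS = 931.9 / 628.1 = 1.484

FS = 1.48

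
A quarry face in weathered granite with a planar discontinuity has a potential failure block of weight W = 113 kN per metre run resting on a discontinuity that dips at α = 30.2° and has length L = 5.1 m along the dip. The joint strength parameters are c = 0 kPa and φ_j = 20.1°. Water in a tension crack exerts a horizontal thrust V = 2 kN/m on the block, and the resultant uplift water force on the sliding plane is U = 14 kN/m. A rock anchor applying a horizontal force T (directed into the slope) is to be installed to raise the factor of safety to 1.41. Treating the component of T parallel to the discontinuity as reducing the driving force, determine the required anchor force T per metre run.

Resolving forces along and normal to the sliding plane, with the horizontal anchor force T adding T·sinα to the effective normal force and T·cosα acting up the plane against the driving force:
FS = [cL + (W cosα − U − V sinα + T sinα) tanφ_j] / [W sinα + V cosα − T cosα]
Without the anchor: N' = 82.7 kN/m, driving T_d = 58.6 kN/m, resisting R = 0·5.1 + 82.7·tan20.1° = 30.2 kN/m, FS = 0.52.
Setting FS = 1.41 and solving for T:
1.41·(58.6 − T cos30.2°) = 30.2 + T sin30.2°·tan20.1°
T·(sin30.2°·tan20.1° + 1.41·cos30.2°) = 1.41·58.6 − 30.2
T·(0.5030·0.3659 + 1.41·0.8643) = 82.6 − 30.2 = 52.3
T·1.4027 = 52.3
T = 37.3 kN/m

T = 37 kN/m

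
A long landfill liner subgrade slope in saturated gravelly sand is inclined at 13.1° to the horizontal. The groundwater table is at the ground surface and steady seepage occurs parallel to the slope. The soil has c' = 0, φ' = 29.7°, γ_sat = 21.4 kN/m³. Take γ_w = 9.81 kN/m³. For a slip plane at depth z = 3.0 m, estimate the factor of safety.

With seepage parallel to the slope and the water table at the surface, the effective normal stress on the slip plane uses the buoyant unit weight γ' = γ_sat − γ_w while the driving shear stress uses γ_sat:
FS = [c' + γ' z cos²β tanφ'] / [γ_sat z sinβ cosβ]
(For c' = 0 this reduces to FS = (γ'/γ_sat)·tanφ'/tanβ.)
γ' = 21.4 − 9.81 = 11.59 kN/m³
Numerator = 0.0 + 11.59·3.0·cos²13.1°·tan29.7° = 0.0 + 11.59·3.0·0.9486·0.5704 = 18.814 kPa
Denominator = 21.4·3.0·sin13.1°·cos13.1° = 21.4·3.0·0.2267·0.9740 = 14.172 kPa
FS = 18.814 / 14.172 = 1.327

FS = 1.33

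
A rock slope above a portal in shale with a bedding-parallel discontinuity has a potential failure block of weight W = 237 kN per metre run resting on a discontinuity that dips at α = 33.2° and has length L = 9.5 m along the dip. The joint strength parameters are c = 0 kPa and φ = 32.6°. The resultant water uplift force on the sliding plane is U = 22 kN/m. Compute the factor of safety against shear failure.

FS = 0.87

Resolving the block weight along and normal to the plane and applying the Mohr–Coulomb strength on the joint:
N' = W cosα − U = 237·cos33.2° − 22 = 176.3 kN/m
Driving force T = W sinα = 237·sin33.2° = 129.8 kN/m
Resisting force R = c·L + N'·tanφ = 0·9.5 + 176.3·tan32.6° = 0.0 + 112.8 = 112.8 kN/m
FS = R / T = 112.8 / 129.8 = 0.869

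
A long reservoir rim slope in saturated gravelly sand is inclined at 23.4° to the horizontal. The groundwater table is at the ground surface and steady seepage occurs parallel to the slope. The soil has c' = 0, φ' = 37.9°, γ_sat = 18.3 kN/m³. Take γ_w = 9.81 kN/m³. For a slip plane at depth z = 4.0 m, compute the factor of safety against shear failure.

FS = 0.83

With seepage parallel to the slope and the water table at the surface, the effective normal stress on the slip plane uses the buoyant unit weight γ' = γ_sat − γ_w while the driving shear stress uses γ_sat:
FS = [c' + γ' z cos²β tanφ'] / [γ_sat z sinβ cosβ]
(For c' = 0 this reduces to FS = (γ'/γ_sat)·tanφ'/tanβ.)
γ' = 18.3 − 9.81 = 8.49 kN/m³
Numerator = 0.0 + 8.49·4.0·cos²23.4°·tan37.9° = 0.0 + 8.49·4.0·0.8423·0.7785 = 22.267 kPa
Denominator = 18.3·4.0·sin23.4°·cos23.4° = 18.3·4.0·0.3971·0.9178 = 26.680 kPa
FS = 22.267 / 26.680 = 0.835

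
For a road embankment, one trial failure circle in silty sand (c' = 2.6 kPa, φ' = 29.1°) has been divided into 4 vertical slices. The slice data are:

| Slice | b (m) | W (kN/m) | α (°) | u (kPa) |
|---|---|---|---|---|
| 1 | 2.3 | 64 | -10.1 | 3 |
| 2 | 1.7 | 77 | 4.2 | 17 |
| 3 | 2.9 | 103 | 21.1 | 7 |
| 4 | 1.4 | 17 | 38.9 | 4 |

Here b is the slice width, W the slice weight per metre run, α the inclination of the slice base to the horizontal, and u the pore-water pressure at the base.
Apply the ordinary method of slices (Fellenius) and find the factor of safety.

Ordinary method of slices: FS = Σ[c'·Δl_i + (W_i cosα_i − u_i·Δl_i)·tanφ'] / Σ W_i sinα_i, with Δl_i = b_i / cosα_i.
Slice 1: Δl = 2.3/cos(-10.1°) = 2.336 m; N'_1 = 64·cos(-10.1°) − 3·2.336 = 56.0; c'Δl = 6.07; W sinα = -11.2
Slice 2: Δl = 1.7/cos4.2° = 1.705 m; N'_2 = 77·cos4.2° − 17·1.705 = 47.8; c'Δl = 4.43; W sinα = 5.6
Slice 3: Δl = 2.9/cos21.1° = 3.108 m; N'_3 = 103·cos21.1° − 7·3.108 = 74.3; c'Δl = 8.08; W sinα = 37.1
Slice 4: Δl = 1.4/cos38.9° = 1.799 m; N'_4 = 17·cos38.9° − 4·1.799 = 6.0; c'Δl = 4.68; W sinα = 10.7
Σc'Δl = 23.3 kN/m; ΣN' = 184.2 kN/m; ΣW sinα = 42.2 kN/m
Resisting = 23.3 + 184.2·tan29.1° = 23.3 + 102.5 = 125.8 kN/m
FS = 125.8 / 42.2 = 2.983

FS = 2.98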